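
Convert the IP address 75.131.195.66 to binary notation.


75 = 01001011
131 = 10000011
195 = 11000011
66 = 01000010
Binary: 01001011.10000011.11000011.01000010


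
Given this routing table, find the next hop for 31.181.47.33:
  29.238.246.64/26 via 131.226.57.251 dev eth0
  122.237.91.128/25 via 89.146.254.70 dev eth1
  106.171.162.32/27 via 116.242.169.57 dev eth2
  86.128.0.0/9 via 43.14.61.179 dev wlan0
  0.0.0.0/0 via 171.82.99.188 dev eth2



Longest prefix match for 31.181.47.33:
  /26 29.238.246.64: no
  /25 122.237.91.128: no
  /27 106.171.162.32: no
  /9 86.128.0.0: no
  /0 0.0.0.0: MATCH
Selected: next-hop 171.82.99.188 via eth2 (matched /0)


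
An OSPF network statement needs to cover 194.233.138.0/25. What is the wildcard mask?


Subnet mask: 255.255.255.128
Wildcard = 255.255.255.255 - subnet mask
255 - 255 = 0
255 - 255 = 0
255 - 255 = 0
255 - 128 = 127
Wildcard: 0.0.0.127


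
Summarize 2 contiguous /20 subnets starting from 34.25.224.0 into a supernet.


Original prefix: /20
Number of subnets: 2 = 2^1
New prefix = 20 - 1 = 19
Supernet: 34.25.224.0/19


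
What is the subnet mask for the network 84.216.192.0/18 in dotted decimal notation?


/18 means 18 network bits, 14 host bits
Binary: 11111111111111111100000000000000
Mask: 255.255.192.0


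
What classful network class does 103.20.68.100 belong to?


First octet: 103
Binary: 01100111
0xxxxxxx -> Class A (1-126)
Class A, default mask 255.0.0.0 (/8)


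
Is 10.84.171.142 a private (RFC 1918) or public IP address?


RFC 1918 private ranges:
  10.0.0.0/8 (10.0.0.0 - 10.255.255.255)
  172.16.0.0/12 (172.16.0.0 - 172.31.255.255)
  192.168.0.0/16 (192.168.0.0 - 192.168.255.255)
Private (in 10.0.0.0/8)


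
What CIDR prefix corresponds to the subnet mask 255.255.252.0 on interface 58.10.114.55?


Binary: 11111111.11111111.11111100.00000000
Count leading 1s
Prefix: /22


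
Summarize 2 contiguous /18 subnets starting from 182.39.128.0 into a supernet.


Original prefix: /18
Number of subnets: 2 = 2^1
New prefix = 18 - 1 = 17
Supernet: 182.39.128.0/17


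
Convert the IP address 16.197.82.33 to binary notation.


16 = 00010000
197 = 11000101
82 = 01010010
33 = 00100001
Binary: 00010000.11000101.01010010.00100001


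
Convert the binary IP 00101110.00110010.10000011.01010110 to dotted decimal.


00101110 = 46
00110010 = 50
10000011 = 131
01010110 = 86
IP: 46.50.131.86


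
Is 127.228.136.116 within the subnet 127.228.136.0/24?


Subnet network: 127.228.136.0
Test IP AND mask: 127.228.136.0
Yes, 127.228.136.116 is in 127.228.136.0/24


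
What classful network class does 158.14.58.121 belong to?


First octet: 158
Binary: 10011110
10xxxxxx -> Class B (128-191)
Class B, default mask 255.255.0.0 (/16)


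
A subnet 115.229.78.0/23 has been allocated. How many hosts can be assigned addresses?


Host bits = 32 - 23 = 9
Total addresses = 2^9 = 512
Usable = total - 2 (network and broadcast)
Usable hosts: 510


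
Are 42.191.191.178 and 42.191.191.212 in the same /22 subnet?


Mask: 255.255.252.0
42.191.191.178 AND mask = 42.191.188.0
42.191.191.212 AND mask = 42.191.188.0
Yes, same subnet (42.191.188.0)


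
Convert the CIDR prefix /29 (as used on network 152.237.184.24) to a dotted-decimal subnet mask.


/29 means 29 network bits, 3 host bits
Binary: 11111111111111111111111111111000
Mask: 255.255.255.248


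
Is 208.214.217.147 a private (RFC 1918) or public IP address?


RFC 1918 private ranges:
  10.0.0.0/8 (10.0.0.0 - 10.255.255.255)
  172.16.0.0/12 (172.16.0.0 - 172.31.255.255)
  192.168.0.0/16 (192.168.0.0 - 192.168.255.255)
Public (not in any RFC 1918 range)


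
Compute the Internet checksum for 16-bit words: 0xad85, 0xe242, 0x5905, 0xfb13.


Sum all words (with carry folding):
+ 0xad85 = 0xad85
+ 0xe242 = 0x8fc8
+ 0x5905 = 0xe8cd
+ 0xfb13 = 0xe3e1
One's complement: ~0xe3e1
Checksum = 0x1c1e


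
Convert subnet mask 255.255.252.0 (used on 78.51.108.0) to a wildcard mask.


Subnet mask: 255.255.252.0
Wildcard = 255.255.255.255 - subnet mask
255 - 255 = 0
255 - 255 = 0
255 - 252 = 3
255 - 0 = 255
Wildcard: 0.0.3.255


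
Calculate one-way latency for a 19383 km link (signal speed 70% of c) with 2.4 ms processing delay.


Speed = 0.7 * 3e5 km/s = 210000 km/s
Propagation delay = 19383 / 210000 = 0.0923 s = 92.3 ms
Processing delay = 2.4 ms
Total one-way latency = 94.7 ms


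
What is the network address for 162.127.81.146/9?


IP:   10100010.01111111.01010001.10010010
Mask: 11111111.10000000.00000000.00000000
AND operation:
Net:  10100010.00000000.00000000.00000000
Network: 162.0.0.0/9


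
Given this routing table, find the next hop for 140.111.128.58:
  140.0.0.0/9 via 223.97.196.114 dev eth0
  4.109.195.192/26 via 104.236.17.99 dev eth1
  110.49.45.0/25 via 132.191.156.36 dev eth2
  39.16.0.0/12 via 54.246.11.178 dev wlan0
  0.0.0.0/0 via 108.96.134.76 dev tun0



Longest prefix match for 140.111.128.58:
  /9 140.0.0.0: MATCH
  /26 4.109.195.192: no
  /25 110.49.45.0: no
  /12 39.16.0.0: no
  /0 0.0.0.0: MATCH
Selected: next-hop 223.97.196.114 via eth0 (matched /9)


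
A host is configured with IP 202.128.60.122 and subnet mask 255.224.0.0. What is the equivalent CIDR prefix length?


Binary: 11111111.11100000.00000000.00000000
Count leading 1s
Prefix: /11


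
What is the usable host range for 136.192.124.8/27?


Network: 136.192.124.0
Broadcast: 136.192.124.31
First usable = network + 1
Last usable = broadcast - 1
Range: 136.192.124.1 to 136.192.124.30


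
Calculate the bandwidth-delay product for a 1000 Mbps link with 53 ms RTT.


BDP = bandwidth * RTT
= 1000 Mbps * 53 ms
= 1000 * 1e6 * 53 / 1000 bits
= 53000000 bits
= 6625000 bytes
= 6469.7266 KB
BDP = 53000000 bits (6625000 bytes)


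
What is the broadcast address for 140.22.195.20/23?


Network: 140.22.194.0/23
Host bits = 9
Set all host bits to 1:
Broadcast: 140.22.195.255


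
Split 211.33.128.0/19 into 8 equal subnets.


New prefix = 19 + 3 = 22
Each subnet has 1024 addresses
  211.33.128.0/22
  211.33.132.0/22
  211.33.136.0/22
  211.33.140.0/22
  211.33.144.0/22
  211.33.148.0/22
  211.33.152.0/22
  211.33.156.0/22
Subnets: 211.33.128.0/22, 211.33.132.0/22, 211.33.136.0/22, 211.33.140.0/22, 211.33.144.0/22, 211.33.148.0/22, 211.33.152.0/22, 211.33.156.0/22


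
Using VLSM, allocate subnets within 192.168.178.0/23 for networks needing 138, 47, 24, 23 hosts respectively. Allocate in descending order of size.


138 hosts -> /24 (254 usable): 192.168.178.0/24
47 hosts -> /26 (62 usable): 192.168.179.0/26
24 hosts -> /27 (30 usable): 192.168.179.64/27
23 hosts -> /27 (30 usable): 192.168.179.96/27
Allocation: 192.168.178.0/24 (138 hosts, 254 usable); 192.168.179.0/26 (47 hosts, 62 usable); 192.168.179.64/27 (24 hosts, 30 usable); 192.168.179.96/27 (23 hosts, 30 usable)


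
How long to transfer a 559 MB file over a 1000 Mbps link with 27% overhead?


Effective throughput = 1000 * (1 - 27/100) = 730 Mbps
File size in Mb = 559 * 8 = 4472 Mb
Time = 4472 / 730
Time = 6.126 seconds


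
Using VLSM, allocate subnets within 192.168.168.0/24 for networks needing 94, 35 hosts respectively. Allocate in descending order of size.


94 hosts -> /25 (126 usable): 192.168.168.0/25
35 hosts -> /26 (62 usable): 192.168.168.128/26
Allocation: 192.168.168.0/25 (94 hosts, 126 usable); 192.168.168.128/26 (35 hosts, 62 usable)


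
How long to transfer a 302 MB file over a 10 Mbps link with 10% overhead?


Effective throughput = 10 * (1 - 10/100) = 9 Mbps
File size in Mb = 302 * 8 = 2416 Mb
Time = 2416 / 9
Time = 268.4444 seconds


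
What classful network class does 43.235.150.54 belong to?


First octet: 43
Binary: 00101011
0xxxxxxx -> Class A (1-126)
Class A, default mask 255.0.0.0 (/8)


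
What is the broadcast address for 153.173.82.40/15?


Network: 153.172.0.0/15
Host bits = 17
Set all host bits to 1:
Broadcast: 153.173.255.255


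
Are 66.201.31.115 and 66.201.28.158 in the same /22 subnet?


Mask: 255.255.252.0
66.201.31.115 AND mask = 66.201.28.0
66.201.28.158 AND mask = 66.201.28.0
Yes, same subnet (66.201.28.0)


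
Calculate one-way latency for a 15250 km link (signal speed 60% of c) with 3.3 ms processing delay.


Speed = 0.6 * 3e5 km/s = 180000 km/s
Propagation delay = 15250 / 180000 = 0.0847 s = 84.7222 ms
Processing delay = 3.3 ms
Total one-way latency = 88.0222 ms


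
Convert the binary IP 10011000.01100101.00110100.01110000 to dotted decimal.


10011000 = 152
01100101 = 101
00110100 = 52
01110000 = 112
IP: 152.101.52.112


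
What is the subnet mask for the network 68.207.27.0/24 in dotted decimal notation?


/24 means 24 network bits, 8 host bits
Binary: 11111111111111111111111100000000
Mask: 255.255.255.0


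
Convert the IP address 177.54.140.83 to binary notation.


177 = 10110001
54 = 00110110
140 = 10001100
83 = 01010011
Binary: 10110001.00110110.10001100.01010011


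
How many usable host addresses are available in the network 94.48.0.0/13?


Host bits = 32 - 13 = 19
Total addresses = 2^19 = 524288
Usable = total - 2 (network and broadcast)
Usable hosts: 524286


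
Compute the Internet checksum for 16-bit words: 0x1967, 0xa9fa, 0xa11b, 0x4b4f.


Sum all words (with carry folding):
+ 0x1967 = 0x1967
+ 0xa9fa = 0xc361
+ 0xa11b = 0x647d
+ 0x4b4f = 0xafcc
One's complement: ~0xafcc
Checksum = 0x5033


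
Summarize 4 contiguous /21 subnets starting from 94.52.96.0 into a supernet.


Original prefix: /21
Number of subnets: 4 = 2^2
New prefix = 21 - 2 = 19
Supernet: 94.52.96.0/19


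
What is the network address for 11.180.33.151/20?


IP:   00001011.10110100.00100001.10010111
Mask: 11111111.11111111.11110000.00000000
AND operation:
Net:  00001011.10110100.00100000.00000000
Network: 11.180.32.0/20


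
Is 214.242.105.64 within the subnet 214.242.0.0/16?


Subnet network: 214.242.0.0
Test IP AND mask: 214.242.0.0
Yes, 214.242.105.64 is in 214.242.0.0/16


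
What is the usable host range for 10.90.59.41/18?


Network: 10.90.0.0
Broadcast: 10.90.63.255
First usable = network + 1
Last usable = broadcast - 1
Range: 10.90.0.1 to 10.90.63.254


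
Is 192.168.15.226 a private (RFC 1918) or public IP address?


RFC 1918 private ranges:
  10.0.0.0/8 (10.0.0.0 - 10.255.255.255)
  172.16.0.0/12 (172.16.0.0 - 172.31.255.255)
  192.168.0.0/16 (192.168.0.0 - 192.168.255.255)
Private (in 192.168.0.0/16)


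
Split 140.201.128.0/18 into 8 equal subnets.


New prefix = 18 + 3 = 21
Each subnet has 2048 addresses
  140.201.128.0/21
  140.201.136.0/21
  140.201.144.0/21
  140.201.152.0/21
  140.201.160.0/21
  140.201.168.0/21
  140.201.176.0/21
  140.201.184.0/21
Subnets: 140.201.128.0/21, 140.201.136.0/21, 140.201.144.0/21, 140.201.152.0/21, 140.201.160.0/21, 140.201.168.0/21, 140.201.176.0/21, 140.201.184.0/21


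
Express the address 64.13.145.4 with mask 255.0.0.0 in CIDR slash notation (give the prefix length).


Binary: 11111111.00000000.00000000.00000000
Count leading 1s
Prefix: /8


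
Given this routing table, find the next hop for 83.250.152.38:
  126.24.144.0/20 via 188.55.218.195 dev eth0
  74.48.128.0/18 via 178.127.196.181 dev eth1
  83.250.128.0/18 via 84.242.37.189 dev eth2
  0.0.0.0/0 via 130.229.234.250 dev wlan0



Longest prefix match for 83.250.152.38:
  /20 126.24.144.0: no
  /18 74.48.128.0: no
  /18 83.250.128.0: MATCH
  /0 0.0.0.0: MATCH
Selected: next-hop 84.242.37.189 via eth2 (matched /18)


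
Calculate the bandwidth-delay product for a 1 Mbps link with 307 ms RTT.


BDP = bandwidth * RTT
= 1 Mbps * 307 ms
= 1 * 1e6 * 307 / 1000 bits
= 307000 bits
= 38375 bytes
= 37.4756 KB
BDP = 307000 bits (38375 bytes)


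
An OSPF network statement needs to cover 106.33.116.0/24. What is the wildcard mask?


Subnet mask: 255.255.255.0
Wildcard = 255.255.255.255 - subnet mask
255 - 255 = 0
255 - 255 = 0
255 - 255 = 0
255 - 0 = 255
Wildcard: 0.0.0.255


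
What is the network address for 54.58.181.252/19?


IP:   00110110.00111010.10110101.11111100
Mask: 11111111.11111111.11100000.00000000
AND operation:
Net:  00110110.00111010.10100000.00000000
Network: 54.58.160.0/19


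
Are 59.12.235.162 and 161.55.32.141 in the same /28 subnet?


Mask: 255.255.255.240
59.12.235.162 AND mask = 59.12.235.160
161.55.32.141 AND mask = 161.55.32.128
No, different subnets (59.12.235.160 vs 161.55.32.128)


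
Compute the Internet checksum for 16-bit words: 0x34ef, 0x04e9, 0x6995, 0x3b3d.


Sum all words (with carry folding):
+ 0x34ef = 0x34ef
+ 0x04e9 = 0x39d8
+ 0x6995 = 0xa36d
+ 0x3b3d = 0xdeaa
One's complement: ~0xdeaa
Checksum = 0x2155


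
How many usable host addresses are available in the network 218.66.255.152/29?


Host bits = 32 - 29 = 3
Total addresses = 2^3 = 8
Usable = total - 2 (network and broadcast)
Usable hosts: 6


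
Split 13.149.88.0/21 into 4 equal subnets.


New prefix = 21 + 2 = 23
Each subnet has 512 addresses
  13.149.88.0/23
  13.149.90.0/23
  13.149.92.0/23
  13.149.94.0/23
Subnets: 13.149.88.0/23, 13.149.90.0/23, 13.149.92.0/23, 13.149.94.0/23


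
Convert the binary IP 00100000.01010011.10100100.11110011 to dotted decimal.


00100000 = 32
01010011 = 83
10100100 = 164
11110011 = 243
IP: 32.83.164.243


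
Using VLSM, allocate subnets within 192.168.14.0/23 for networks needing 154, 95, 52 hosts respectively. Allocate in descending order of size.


154 hosts -> /24 (254 usable): 192.168.14.0/24
95 hosts -> /25 (126 usable): 192.168.15.0/25
52 hosts -> /26 (62 usable): 192.168.15.128/26
Allocation: 192.168.14.0/24 (154 hosts, 254 usable); 192.168.15.0/25 (95 hosts, 126 usable); 192.168.15.128/26 (52 hosts, 62 usable)


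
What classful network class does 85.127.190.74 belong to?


First octet: 85
Binary: 01010101
0xxxxxxx -> Class A (1-126)
Class A, default mask 255.0.0.0 (/8)


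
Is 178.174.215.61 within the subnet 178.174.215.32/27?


Subnet network: 178.174.215.32
Test IP AND mask: 178.174.215.32
Yes, 178.174.215.61 is in 178.174.215.32/27


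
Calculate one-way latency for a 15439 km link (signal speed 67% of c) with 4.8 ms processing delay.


Speed = 0.67 * 3e5 km/s = 201000 km/s
Propagation delay = 15439 / 201000 = 0.0768 s = 76.8109 ms
Processing delay = 4.8 ms
Total one-way latency = 81.6109 ms


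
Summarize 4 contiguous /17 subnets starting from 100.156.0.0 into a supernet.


Original prefix: /17
Number of subnets: 4 = 2^2
New prefix = 17 - 2 = 15
Supernet: 100.156.0.0/15


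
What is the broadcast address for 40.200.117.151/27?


Network: 40.200.117.128/27
Host bits = 5
Set all host bits to 1:
Broadcast: 40.200.117.159


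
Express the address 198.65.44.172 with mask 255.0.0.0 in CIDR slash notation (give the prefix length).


Binary: 11111111.00000000.00000000.00000000
Count leading 1s
Prefix: /8


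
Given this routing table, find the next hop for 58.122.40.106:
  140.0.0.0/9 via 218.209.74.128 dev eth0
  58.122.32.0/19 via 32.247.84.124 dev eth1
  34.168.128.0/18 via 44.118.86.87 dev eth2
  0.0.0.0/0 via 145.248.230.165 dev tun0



Longest prefix match for 58.122.40.106:
  /9 140.0.0.0: no
  /19 58.122.32.0: MATCH
  /18 34.168.128.0: no
  /0 0.0.0.0: MATCH
Selected: next-hop 32.247.84.124 via eth1 (matched /19)


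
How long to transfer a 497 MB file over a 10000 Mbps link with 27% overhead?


Effective throughput = 10000 * (1 - 27/100) = 7300 Mbps
File size in Mb = 497 * 8 = 3976 Mb
Time = 3976 / 7300
Time = 0.5447 seconds


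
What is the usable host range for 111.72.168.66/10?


Network: 111.64.0.0
Broadcast: 111.127.255.255
First usable = network + 1
Last usable = broadcast - 1
Range: 111.64.0.1 to 111.127.255.254


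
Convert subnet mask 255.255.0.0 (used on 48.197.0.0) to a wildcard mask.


Subnet mask: 255.255.0.0
Wildcard = 255.255.255.255 - subnet mask
255 - 255 = 0
255 - 255 = 0
255 - 0 = 255
255 - 0 = 255
Wildcard: 0.0.255.255


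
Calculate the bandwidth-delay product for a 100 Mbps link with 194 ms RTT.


BDP = bandwidth * RTT
= 100 Mbps * 194 ms
= 100 * 1e6 * 194 / 1000 bits
= 19400000 bits
= 2425000 bytes
= 2368.1641 KB
BDP = 19400000 bits (2425000 bytes)


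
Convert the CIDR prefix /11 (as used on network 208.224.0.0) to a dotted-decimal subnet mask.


/11 means 11 network bits, 21 host bits
Binary: 11111111111000000000000000000000
Mask: 255.224.0.0


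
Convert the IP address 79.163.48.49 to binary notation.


79 = 01001111
163 = 10100011
48 = 00110000
49 = 00110001
Binary: 01001111.10100011.00110000.00110001


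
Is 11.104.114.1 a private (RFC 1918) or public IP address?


RFC 1918 private ranges:
  10.0.0.0/8 (10.0.0.0 - 10.255.255.255)
  172.16.0.0/12 (172.16.0.0 - 172.31.255.255)
  192.168.0.0/16 (192.168.0.0 - 192.168.255.255)
Public (not in any RFC 1918 range)


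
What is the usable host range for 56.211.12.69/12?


Network: 56.208.0.0
Broadcast: 56.223.255.255
First usable = network + 1
Last usable = broadcast - 1
Range: 56.208.0.1 to 56.223.255.254


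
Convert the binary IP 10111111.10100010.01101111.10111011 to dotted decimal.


10111111 = 191
10100010 = 162
01101111 = 111
10111011 = 187
IP: 191.162.111.187


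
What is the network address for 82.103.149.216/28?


IP:   01010010.01100111.10010101.11011000
Mask: 11111111.11111111.11111111.11110000
AND operation:
Net:  01010010.01100111.10010101.11010000
Network: 82.103.149.208/28


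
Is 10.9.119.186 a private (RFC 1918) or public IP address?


RFC 1918 private ranges:
  10.0.0.0/8 (10.0.0.0 - 10.255.255.255)
  172.16.0.0/12 (172.16.0.0 - 172.31.255.255)
  192.168.0.0/16 (192.168.0.0 - 192.168.255.255)
Private (in 10.0.0.0/8)


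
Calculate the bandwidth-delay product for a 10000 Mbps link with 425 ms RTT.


BDP = bandwidth * RTT
= 10000 Mbps * 425 ms
= 10000 * 1e6 * 425 / 1000 bits
= 4250000000 bits
= 531250000 bytes
= 518798.8281 KB
BDP = 4250000000 bits (531250000 bytes)


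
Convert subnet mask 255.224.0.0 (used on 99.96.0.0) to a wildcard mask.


Subnet mask: 255.224.0.0
Wildcard = 255.255.255.255 - subnet mask
255 - 255 = 0
255 - 224 = 31
255 - 0 = 255
255 - 0 = 255
Wildcard: 0.31.255.255


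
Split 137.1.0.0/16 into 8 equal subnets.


New prefix = 16 + 3 = 19
Each subnet has 8192 addresses
  137.1.0.0/19
  137.1.32.0/19
  137.1.64.0/19
  137.1.96.0/19
  137.1.128.0/19
  137.1.160.0/19
  137.1.192.0/19
  137.1.224.0/19
Subnets: 137.1.0.0/19, 137.1.32.0/19, 137.1.64.0/19, 137.1.96.0/19, 137.1.128.0/19, 137.1.160.0/19, 137.1.192.0/19, 137.1.224.0/19


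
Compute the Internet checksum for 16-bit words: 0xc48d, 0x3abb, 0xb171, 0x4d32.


Sum all words (with carry folding):
+ 0xc48d = 0xc48d
+ 0x3abb = 0xff48
+ 0xb171 = 0xb0ba
+ 0x4d32 = 0xfdec
One's complement: ~0xfdec
Checksum = 0x0213


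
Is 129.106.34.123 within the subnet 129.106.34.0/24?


Subnet network: 129.106.34.0
Test IP AND mask: 129.106.34.0
Yes, 129.106.34.123 is in 129.106.34.0/24


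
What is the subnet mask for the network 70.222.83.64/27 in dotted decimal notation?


/27 means 27 network bits, 5 host bits
Binary: 11111111111111111111111111100000
Mask: 255.255.255.224


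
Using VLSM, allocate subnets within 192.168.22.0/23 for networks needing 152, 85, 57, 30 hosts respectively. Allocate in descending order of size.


152 hosts -> /24 (254 usable): 192.168.22.0/24
85 hosts -> /25 (126 usable): 192.168.23.0/25
57 hosts -> /26 (62 usable): 192.168.23.128/26
30 hosts -> /27 (30 usable): 192.168.23.192/27
Allocation: 192.168.22.0/24 (152 hosts, 254 usable); 192.168.23.0/25 (85 hosts, 126 usable); 192.168.23.128/26 (57 hosts, 62 usable); 192.168.23.192/27 (30 hosts, 30 usable)


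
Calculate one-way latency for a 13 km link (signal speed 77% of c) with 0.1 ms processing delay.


Speed = 0.77 * 3e5 km/s = 231000 km/s
Propagation delay = 13 / 231000 = 0.0001 s = 0.0563 ms
Processing delay = 0.1 ms
Total one-way latency = 0.1563 ms


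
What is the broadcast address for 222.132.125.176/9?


Network: 222.128.0.0/9
Host bits = 23
Set all host bits to 1:
Broadcast: 222.255.255.255


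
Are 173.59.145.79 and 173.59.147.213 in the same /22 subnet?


Mask: 255.255.252.0
173.59.145.79 AND mask = 173.59.144.0
173.59.147.213 AND mask = 173.59.144.0
Yes, same subnet (173.59.144.0)


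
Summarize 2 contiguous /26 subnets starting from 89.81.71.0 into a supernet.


Original prefix: /26
Number of subnets: 2 = 2^1
New prefix = 26 - 1 = 25
Supernet: 89.81.71.0/25


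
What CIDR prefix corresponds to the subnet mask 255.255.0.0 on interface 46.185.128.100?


Binary: 11111111.11111111.00000000.00000000
Count leading 1s
Prefix: /16


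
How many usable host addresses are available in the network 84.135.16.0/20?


Host bits = 32 - 20 = 12
Total addresses = 2^12 = 4096
Usable = total - 2 (network and broadcast)
Usable hosts: 4094


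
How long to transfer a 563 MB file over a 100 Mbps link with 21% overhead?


Effective throughput = 100 * (1 - 21/100) = 79 Mbps
File size in Mb = 563 * 8 = 4504 Mb
Time = 4504 / 79
Time = 57.0127 seconds


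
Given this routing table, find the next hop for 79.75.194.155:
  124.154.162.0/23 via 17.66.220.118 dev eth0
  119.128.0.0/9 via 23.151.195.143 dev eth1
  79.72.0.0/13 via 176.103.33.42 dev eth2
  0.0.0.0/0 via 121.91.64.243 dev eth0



Longest prefix match for 79.75.194.155:
  /23 124.154.162.0: no
  /9 119.128.0.0: no
  /13 79.72.0.0: MATCH
  /0 0.0.0.0: MATCH
Selected: next-hop 176.103.33.42 via eth2 (matched /13)


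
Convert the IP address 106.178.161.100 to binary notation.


106 = 01101010
178 = 10110010
161 = 10100001
100 = 01100100
Binary: 01101010.10110010.10100001.01100100


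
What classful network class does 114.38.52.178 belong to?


First octet: 114
Binary: 01110010
0xxxxxxx -> Class A (1-126)
Class A, default mask 255.0.0.0 (/8)


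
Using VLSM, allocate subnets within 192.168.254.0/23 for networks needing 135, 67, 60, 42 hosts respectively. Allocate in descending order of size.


135 hosts -> /24 (254 usable): 192.168.254.0/24
67 hosts -> /25 (126 usable): 192.168.255.0/25
60 hosts -> /26 (62 usable): 192.168.255.128/26
42 hosts -> /26 (62 usable): 192.168.255.192/26
Allocation: 192.168.254.0/24 (135 hosts, 254 usable); 192.168.255.0/25 (67 hosts, 126 usable); 192.168.255.128/26 (60 hosts, 62 usable); 192.168.255.192/26 (42 hosts, 62 usable)


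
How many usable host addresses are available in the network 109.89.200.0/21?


Host bits = 32 - 21 = 11
Total addresses = 2^11 = 2048
Usable = total - 2 (network and broadcast)
Usable hosts: 2046


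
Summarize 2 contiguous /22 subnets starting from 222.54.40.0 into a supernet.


Original prefix: /22
Number of subnets: 2 = 2^1
New prefix = 22 - 1 = 21
Supernet: 222.54.40.0/21


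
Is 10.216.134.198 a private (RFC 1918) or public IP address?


RFC 1918 private ranges:
  10.0.0.0/8 (10.0.0.0 - 10.255.255.255)
  172.16.0.0/12 (172.16.0.0 - 172.31.255.255)
  192.168.0.0/16 (192.168.0.0 - 192.168.255.255)
Private (in 10.0.0.0/8)


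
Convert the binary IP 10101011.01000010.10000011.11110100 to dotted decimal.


10101011 = 171
01000010 = 66
10000011 = 131
11110100 = 244
IP: 171.66.131.244


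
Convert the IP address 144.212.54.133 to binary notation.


144 = 10010000
212 = 11010100
54 = 00110110
133 = 10000101
Binary: 10010000.11010100.00110110.10000101


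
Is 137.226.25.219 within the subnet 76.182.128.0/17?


Subnet network: 76.182.128.0
Test IP AND mask: 137.226.0.0
No, 137.226.25.219 is not in 76.182.128.0/17


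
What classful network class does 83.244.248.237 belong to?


First octet: 83
Binary: 01010011
0xxxxxxx -> Class A (1-126)
Class A, default mask 255.0.0.0 (/8)


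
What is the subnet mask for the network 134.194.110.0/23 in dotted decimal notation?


/23 means 23 network bits, 9 host bits
Binary: 11111111111111111111111000000000
Mask: 255.255.254.0


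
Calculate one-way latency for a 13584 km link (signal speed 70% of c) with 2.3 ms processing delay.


Speed = 0.7 * 3e5 km/s = 210000 km/s
Propagation delay = 13584 / 210000 = 0.0647 s = 64.6857 ms
Processing delay = 2.3 ms
Total one-way latency = 66.9857 ms


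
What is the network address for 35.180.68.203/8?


IP:   00100011.10110100.01000100.11001011
Mask: 11111111.00000000.00000000.00000000
AND operation:
Net:  00100011.00000000.00000000.00000000
Network: 35.0.0.0/8


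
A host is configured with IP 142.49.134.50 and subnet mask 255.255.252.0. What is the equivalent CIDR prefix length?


Binary: 11111111.11111111.11111100.00000000
Count leading 1s
Prefix: /22


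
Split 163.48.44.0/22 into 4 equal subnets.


New prefix = 22 + 2 = 24
Each subnet has 256 addresses
  163.48.44.0/24
  163.48.45.0/24
  163.48.46.0/24
  163.48.47.0/24
Subnets: 163.48.44.0/24, 163.48.45.0/24, 163.48.46.0/24, 163.48.47.0/24


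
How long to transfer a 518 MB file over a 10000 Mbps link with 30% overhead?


Effective throughput = 10000 * (1 - 30/100) = 7000 Mbps
File size in Mb = 518 * 8 = 4144 Mb
Time = 4144 / 7000
Time = 0.592 seconds


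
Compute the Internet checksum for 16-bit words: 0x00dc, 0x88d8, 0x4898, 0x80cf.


Sum all words (with carry folding):
+ 0x00dc = 0x00dc
+ 0x88d8 = 0x89b4
+ 0x4898 = 0xd24c
+ 0x80cf = 0x531c
One's complement: ~0x531c
Checksum = 0xace3


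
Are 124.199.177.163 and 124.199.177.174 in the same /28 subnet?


Mask: 255.255.255.240
124.199.177.163 AND mask = 124.199.177.160
124.199.177.174 AND mask = 124.199.177.160
Yes, same subnet (124.199.177.160)


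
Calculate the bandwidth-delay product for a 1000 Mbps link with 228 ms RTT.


BDP = bandwidth * RTT
= 1000 Mbps * 228 ms
= 1000 * 1e6 * 228 / 1000 bits
= 228000000 bits
= 28500000 bytes
= 27832.0312 KB
BDP = 228000000 bits (28500000 bytes)


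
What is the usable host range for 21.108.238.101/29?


Network: 21.108.238.96
Broadcast: 21.108.238.103
First usable = network + 1
Last usable = broadcast - 1
Range: 21.108.238.97 to 21.108.238.102


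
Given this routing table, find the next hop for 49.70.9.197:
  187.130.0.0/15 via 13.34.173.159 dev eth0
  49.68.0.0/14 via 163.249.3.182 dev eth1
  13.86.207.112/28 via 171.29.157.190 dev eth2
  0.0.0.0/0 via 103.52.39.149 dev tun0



Longest prefix match for 49.70.9.197:
  /15 187.130.0.0: no
  /14 49.68.0.0: MATCH
  /28 13.86.207.112: no
  /0 0.0.0.0: MATCH
Selected: next-hop 163.249.3.182 via eth1 (matched /14)


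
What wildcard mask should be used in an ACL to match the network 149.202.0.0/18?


Subnet mask: 255.255.192.0
Wildcard = 255.255.255.255 - subnet mask
255 - 255 = 0
255 - 255 = 0
255 - 192 = 63
255 - 0 = 255
Wildcard: 0.0.63.255


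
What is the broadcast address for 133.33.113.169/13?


Network: 133.32.0.0/13
Host bits = 19
Set all host bits to 1:
Broadcast: 133.39.255.255


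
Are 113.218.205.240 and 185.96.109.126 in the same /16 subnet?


Mask: 255.255.0.0
113.218.205.240 AND mask = 113.218.0.0
185.96.109.126 AND mask = 185.96.0.0
No, different subnets (113.218.0.0 vs 185.96.0.0)


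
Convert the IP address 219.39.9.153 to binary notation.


219 = 11011011
39 = 00100111
9 = 00001001
153 = 10011001
Binary: 11011011.00100111.00001001.10011001


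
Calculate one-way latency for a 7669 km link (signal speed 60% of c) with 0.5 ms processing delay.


Speed = 0.6 * 3e5 km/s = 180000 km/s
Propagation delay = 7669 / 180000 = 0.0426 s = 42.6056 ms
Processing delay = 0.5 ms
Total one-way latency = 43.1056 ms


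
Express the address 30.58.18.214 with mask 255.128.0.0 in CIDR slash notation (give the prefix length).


Binary: 11111111.10000000.00000000.00000000
Count leading 1s
Prefix: /9


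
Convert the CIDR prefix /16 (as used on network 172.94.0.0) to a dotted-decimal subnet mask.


/16 means 16 network bits, 16 host bits
Binary: 11111111111111110000000000000000
Mask: 255.255.0.0


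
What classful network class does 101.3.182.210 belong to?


First octet: 101
Binary: 01100101
0xxxxxxx -> Class A (1-126)
Class A, default mask 255.0.0.0 (/8)


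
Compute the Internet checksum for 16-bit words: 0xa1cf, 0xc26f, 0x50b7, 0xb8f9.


Sum all words (with carry folding):
+ 0xa1cf = 0xa1cf
+ 0xc26f = 0x643f
+ 0x50b7 = 0xb4f6
+ 0xb8f9 = 0x6df0
One's complement: ~0x6df0
Checksum = 0x920f


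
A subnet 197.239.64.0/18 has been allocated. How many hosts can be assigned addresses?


Host bits = 32 - 18 = 14
Total addresses = 2^14 = 16384
Usable = total - 2 (network and broadcast)
Usable hosts: 16382


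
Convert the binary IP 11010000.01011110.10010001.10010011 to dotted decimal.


11010000 = 208
01011110 = 94
10010001 = 145
10010011 = 147
IP: 208.94.145.147


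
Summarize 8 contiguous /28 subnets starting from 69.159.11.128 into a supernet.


Original prefix: /28
Number of subnets: 8 = 2^3
New prefix = 28 - 3 = 25
Supernet: 69.159.11.128/25


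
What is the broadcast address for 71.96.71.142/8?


Network: 71.0.0.0/8
Host bits = 24
Set all host bits to 1:
Broadcast: 71.255.255.255


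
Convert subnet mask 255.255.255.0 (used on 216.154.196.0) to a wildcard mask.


Subnet mask: 255.255.255.0
Wildcard = 255.255.255.255 - subnet mask
255 - 255 = 0
255 - 255 = 0
255 - 255 = 0
255 - 0 = 255
Wildcard: 0.0.0.255


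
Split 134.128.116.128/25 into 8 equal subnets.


New prefix = 25 + 3 = 28
Each subnet has 16 addresses
  134.128.116.128/28
  134.128.116.144/28
  134.128.116.160/28
  134.128.116.176/28
  134.128.116.192/28
  134.128.116.208/28
  134.128.116.224/28
  134.128.116.240/28
Subnets: 134.128.116.128/28, 134.128.116.144/28, 134.128.116.160/28, 134.128.116.176/28, 134.128.116.192/28, 134.128.116.208/28, 134.128.116.224/28, 134.128.116.240/28


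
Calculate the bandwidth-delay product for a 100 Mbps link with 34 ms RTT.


BDP = bandwidth * RTT
= 100 Mbps * 34 ms
= 100 * 1e6 * 34 / 1000 bits
= 3400000 bits
= 425000 bytes
= 415.0391 KB
BDP = 3400000 bits (425000 bytes)


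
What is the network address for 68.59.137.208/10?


IP:   01000100.00111011.10001001.11010000
Mask: 11111111.11000000.00000000.00000000
AND operation:
Net:  01000100.00000000.00000000.00000000
Network: 68.0.0.0/10


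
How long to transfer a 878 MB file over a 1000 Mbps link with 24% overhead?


Effective throughput = 1000 * (1 - 24/100) = 760 Mbps
File size in Mb = 878 * 8 = 7024 Mb
Time = 7024 / 760
Time = 9.2421 seconds


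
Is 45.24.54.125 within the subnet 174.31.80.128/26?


Subnet network: 174.31.80.128
Test IP AND mask: 45.24.54.64
No, 45.24.54.125 is not in 174.31.80.128/26


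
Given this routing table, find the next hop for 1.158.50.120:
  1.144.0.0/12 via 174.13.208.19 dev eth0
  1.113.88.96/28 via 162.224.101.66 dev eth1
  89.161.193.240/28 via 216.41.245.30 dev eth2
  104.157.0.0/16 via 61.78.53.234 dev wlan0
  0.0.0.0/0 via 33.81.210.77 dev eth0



Longest prefix match for 1.158.50.120:
  /12 1.144.0.0: MATCH
  /28 1.113.88.96: no
  /28 89.161.193.240: no
  /16 104.157.0.0: no
  /0 0.0.0.0: MATCH
Selected: next-hop 174.13.208.19 via eth0 (matched /12)


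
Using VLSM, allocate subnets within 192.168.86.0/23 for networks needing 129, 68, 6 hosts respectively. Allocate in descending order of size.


129 hosts -> /24 (254 usable): 192.168.86.0/24
68 hosts -> /25 (126 usable): 192.168.87.0/25
6 hosts -> /29 (6 usable): 192.168.87.128/29
Allocation: 192.168.86.0/24 (129 hosts, 254 usable); 192.168.87.0/25 (68 hosts, 126 usable); 192.168.87.128/29 (6 hosts, 6 usable)


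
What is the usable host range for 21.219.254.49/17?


Network: 21.219.128.0
Broadcast: 21.219.255.255
First usable = network + 1
Last usable = broadcast - 1
Range: 21.219.128.1 to 21.219.255.254


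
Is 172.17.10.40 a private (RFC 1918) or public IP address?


RFC 1918 private ranges:
  10.0.0.0/8 (10.0.0.0 - 10.255.255.255)
  172.16.0.0/12 (172.16.0.0 - 172.31.255.255)
  192.168.0.0/16 (192.168.0.0 - 192.168.255.255)
Private (in 172.16.0.0/12)


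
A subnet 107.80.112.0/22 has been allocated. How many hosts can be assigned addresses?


Host bits = 32 - 22 = 10
Total addresses = 2^10 = 1024
Usable = total - 2 (network and broadcast)
Usable hosts: 1022


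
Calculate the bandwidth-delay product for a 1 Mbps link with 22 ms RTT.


BDP = bandwidth * RTT
= 1 Mbps * 22 ms
= 1 * 1e6 * 22 / 1000 bits
= 22000 bits
= 2750 bytes
= 2.6855 KB
BDP = 22000 bits (2750 bytes)


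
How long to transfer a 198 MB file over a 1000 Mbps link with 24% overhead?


Effective throughput = 1000 * (1 - 24/100) = 760 Mbps
File size in Mb = 198 * 8 = 1584 Mb
Time = 1584 / 760
Time = 2.0842 seconds


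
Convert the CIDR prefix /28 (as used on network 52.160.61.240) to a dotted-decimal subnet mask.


/28 means 28 network bits, 4 host bits
Binary: 11111111111111111111111111110000
Mask: 255.255.255.240


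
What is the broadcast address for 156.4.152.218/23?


Network: 156.4.152.0/23
Host bits = 9
Set all host bits to 1:
Broadcast: 156.4.153.255


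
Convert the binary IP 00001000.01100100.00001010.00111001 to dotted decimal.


00001000 = 8
01100100 = 100
00001010 = 10
00111001 = 57
IP: 8.100.10.57


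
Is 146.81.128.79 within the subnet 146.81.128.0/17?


Subnet network: 146.81.128.0
Test IP AND mask: 146.81.128.0
Yes, 146.81.128.79 is in 146.81.128.0/17


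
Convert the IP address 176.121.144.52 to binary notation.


176 = 10110000
121 = 01111001
144 = 10010000
52 = 00110100
Binary: 10110000.01111001.10010000.00110100


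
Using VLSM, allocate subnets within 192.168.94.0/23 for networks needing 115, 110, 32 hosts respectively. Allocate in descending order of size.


115 hosts -> /25 (126 usable): 192.168.94.0/25
110 hosts -> /25 (126 usable): 192.168.94.128/25
32 hosts -> /26 (62 usable): 192.168.95.0/26
Allocation: 192.168.94.0/25 (115 hosts, 126 usable); 192.168.94.128/25 (110 hosts, 126 usable); 192.168.95.0/26 (32 hosts, 62 usable)


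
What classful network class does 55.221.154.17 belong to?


First octet: 55
Binary: 00110111
0xxxxxxx -> Class A (1-126)
Class A, default mask 255.0.0.0 (/8)


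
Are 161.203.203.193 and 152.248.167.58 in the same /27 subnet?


Mask: 255.255.255.224
161.203.203.193 AND mask = 161.203.203.192
152.248.167.58 AND mask = 152.248.167.32
No, different subnets (161.203.203.192 vs 152.248.167.32)


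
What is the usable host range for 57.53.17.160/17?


Network: 57.53.0.0
Broadcast: 57.53.127.255
First usable = network + 1
Last usable = broadcast - 1
Range: 57.53.0.1 to 57.53.127.254


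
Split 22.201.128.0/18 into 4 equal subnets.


New prefix = 18 + 2 = 20
Each subnet has 4096 addresses
  22.201.128.0/20
  22.201.144.0/20
  22.201.160.0/20
  22.201.176.0/20
Subnets: 22.201.128.0/20, 22.201.144.0/20, 22.201.160.0/20, 22.201.176.0/20


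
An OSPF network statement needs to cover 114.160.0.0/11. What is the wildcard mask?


Subnet mask: 255.224.0.0
Wildcard = 255.255.255.255 - subnet mask
255 - 255 = 0
255 - 224 = 31
255 - 0 = 255
255 - 0 = 255
Wildcard: 0.31.255.255


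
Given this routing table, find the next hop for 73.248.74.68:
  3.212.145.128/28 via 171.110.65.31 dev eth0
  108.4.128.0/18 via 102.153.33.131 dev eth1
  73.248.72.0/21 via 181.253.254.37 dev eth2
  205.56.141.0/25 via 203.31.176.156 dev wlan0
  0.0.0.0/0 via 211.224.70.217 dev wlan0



Longest prefix match for 73.248.74.68:
  /28 3.212.145.128: no
  /18 108.4.128.0: no
  /21 73.248.72.0: MATCH
  /25 205.56.141.0: no
  /0 0.0.0.0: MATCH
Selected: next-hop 181.253.254.37 via eth2 (matched /21)


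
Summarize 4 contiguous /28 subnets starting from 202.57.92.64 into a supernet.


Original prefix: /28
Number of subnets: 4 = 2^2
New prefix = 28 - 2 = 26
Supernet: 202.57.92.64/26


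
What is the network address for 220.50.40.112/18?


IP:   11011100.00110010.00101000.01110000
Mask: 11111111.11111111.11000000.00000000
AND operation:
Net:  11011100.00110010.00000000.00000000
Network: 220.50.0.0/18


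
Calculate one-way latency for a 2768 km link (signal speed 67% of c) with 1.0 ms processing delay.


Speed = 0.67 * 3e5 km/s = 201000 km/s
Propagation delay = 2768 / 201000 = 0.0138 s = 13.7711 ms
Processing delay = 1.0 ms
Total one-way latency = 14.7711 ms


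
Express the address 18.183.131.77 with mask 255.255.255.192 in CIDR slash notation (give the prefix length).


Binary: 11111111.11111111.11111111.11000000
Count leading 1s
Prefix: /26


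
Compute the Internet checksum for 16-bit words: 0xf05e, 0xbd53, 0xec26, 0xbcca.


Sum all words (with carry folding):
+ 0xf05e = 0xf05e
+ 0xbd53 = 0xadb2
+ 0xec26 = 0x99d9
+ 0xbcca = 0x56a4
One's complement: ~0x56a4
Checksum = 0xa95b


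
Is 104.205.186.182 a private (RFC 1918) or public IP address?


RFC 1918 private ranges:
  10.0.0.0/8 (10.0.0.0 - 10.255.255.255)
  172.16.0.0/12 (172.16.0.0 - 172.31.255.255)
  192.168.0.0/16 (192.168.0.0 - 192.168.255.255)
Public (not in any RFC 1918 range)


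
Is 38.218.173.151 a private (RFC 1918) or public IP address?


RFC 1918 private ranges:
  10.0.0.0/8 (10.0.0.0 - 10.255.255.255)
  172.16.0.0/12 (172.16.0.0 - 172.31.255.255)
  192.168.0.0/16 (192.168.0.0 - 192.168.255.255)
Public (not in any RFC 1918 range)


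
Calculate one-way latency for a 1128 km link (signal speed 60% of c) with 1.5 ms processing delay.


Speed = 0.6 * 3e5 km/s = 180000 km/s
Propagation delay = 1128 / 180000 = 0.0063 s = 6.2667 ms
Processing delay = 1.5 ms
Total one-way latency = 7.7667 ms


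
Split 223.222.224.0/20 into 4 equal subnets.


New prefix = 20 + 2 = 22
Each subnet has 1024 addresses
  223.222.224.0/22
  223.222.228.0/22
  223.222.232.0/22
  223.222.236.0/22
Subnets: 223.222.224.0/22, 223.222.228.0/22, 223.222.232.0/22, 223.222.236.0/22


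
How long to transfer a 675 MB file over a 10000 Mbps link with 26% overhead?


Effective throughput = 10000 * (1 - 26/100) = 7400 Mbps
File size in Mb = 675 * 8 = 5400 Mb
Time = 5400 / 7400
Time = 0.7297 seconds


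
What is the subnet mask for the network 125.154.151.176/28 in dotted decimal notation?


/28 means 28 network bits, 4 host bits
Binary: 11111111111111111111111111110000
Mask: 255.255.255.240


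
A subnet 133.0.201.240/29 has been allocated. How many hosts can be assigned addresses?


Host bits = 32 - 29 = 3
Total addresses = 2^3 = 8
Usable = total - 2 (network and broadcast)
Usable hosts: 6


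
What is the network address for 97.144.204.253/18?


IP:   01100001.10010000.11001100.11111101
Mask: 11111111.11111111.11000000.00000000
AND operation:
Net:  01100001.10010000.11000000.00000000
Network: 97.144.192.0/18


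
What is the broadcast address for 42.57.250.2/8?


Network: 42.0.0.0/8
Host bits = 24
Set all host bits to 1:
Broadcast: 42.255.255.255


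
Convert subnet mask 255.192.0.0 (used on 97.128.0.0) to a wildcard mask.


Subnet mask: 255.192.0.0
Wildcard = 255.255.255.255 - subnet mask
255 - 255 = 0
255 - 192 = 63
255 - 0 = 255
255 - 0 = 255
Wildcard: 0.63.255.255


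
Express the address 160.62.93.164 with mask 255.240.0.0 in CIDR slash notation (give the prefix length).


Binary: 11111111.11110000.00000000.00000000
Count leading 1s
Prefix: /12


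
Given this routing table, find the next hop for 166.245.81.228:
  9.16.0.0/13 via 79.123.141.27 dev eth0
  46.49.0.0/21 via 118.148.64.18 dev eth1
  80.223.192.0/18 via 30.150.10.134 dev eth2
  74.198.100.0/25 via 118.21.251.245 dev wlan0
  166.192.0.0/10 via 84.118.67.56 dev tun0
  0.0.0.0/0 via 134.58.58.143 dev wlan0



Longest prefix match for 166.245.81.228:
  /13 9.16.0.0: no
  /21 46.49.0.0: no
  /18 80.223.192.0: no
  /25 74.198.100.0: no
  /10 166.192.0.0: MATCH
  /0 0.0.0.0: MATCH
Selected: next-hop 84.118.67.56 via tun0 (matched /10)


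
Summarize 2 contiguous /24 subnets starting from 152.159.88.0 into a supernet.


Original prefix: /24
Number of subnets: 2 = 2^1
New prefix = 24 - 1 = 23
Supernet: 152.159.88.0/23
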